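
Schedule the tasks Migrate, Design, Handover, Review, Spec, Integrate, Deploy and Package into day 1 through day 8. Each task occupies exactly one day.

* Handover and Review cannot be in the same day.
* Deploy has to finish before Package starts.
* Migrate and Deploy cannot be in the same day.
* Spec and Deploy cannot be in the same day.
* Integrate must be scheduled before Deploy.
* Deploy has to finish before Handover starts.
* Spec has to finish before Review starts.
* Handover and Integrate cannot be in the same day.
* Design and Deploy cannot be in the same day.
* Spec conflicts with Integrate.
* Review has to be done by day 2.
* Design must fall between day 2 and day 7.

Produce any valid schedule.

Review -> day 2; Handover -> day 4; Deploy -> day 3; Design -> day 2; Package -> day 4; Integrate -> day 2; Spec -> day 1; Migrate -> day 1

Checking: Deploy(day 3) before Handover(day 4); Deploy(day 3) before Package(day 4); Integrate(day 2) before Deploy(day 3); Spec(day 1) before Review(day 2); Spec(day 1) != Integrate(day 2); Handover(day 4) != Review(day 2); Spec(day 1) != Deploy(day 3); Handover(day 4) != Integrate(day 2); Migrate(day 1) != Deploy(day 3); Design(day 2) != Deploy(day 3); Review=day 2 in [day 1,day 2]; Design=day 2 in [day 2,day 7].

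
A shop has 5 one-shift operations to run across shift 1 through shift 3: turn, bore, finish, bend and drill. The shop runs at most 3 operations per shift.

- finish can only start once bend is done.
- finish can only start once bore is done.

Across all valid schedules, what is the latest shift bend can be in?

shift 2

Downstream work caps bend at shift 2.
bend at shift 2 is achievable: turn=shift 1; finish=shift 3; bore=shift 1; drill=shift 1; bend=shift 2.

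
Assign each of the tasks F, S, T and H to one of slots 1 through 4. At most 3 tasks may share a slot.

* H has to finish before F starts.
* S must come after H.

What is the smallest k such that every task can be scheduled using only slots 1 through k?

The precedence chain requires at least 2 distinct slots.
With at most 3 per slot and 4 tasks, at least 2 slots are needed.
2 works (last occupied slot: 2): for example S -> 2, F -> 2, H -> 1, T -> 1.

2 slots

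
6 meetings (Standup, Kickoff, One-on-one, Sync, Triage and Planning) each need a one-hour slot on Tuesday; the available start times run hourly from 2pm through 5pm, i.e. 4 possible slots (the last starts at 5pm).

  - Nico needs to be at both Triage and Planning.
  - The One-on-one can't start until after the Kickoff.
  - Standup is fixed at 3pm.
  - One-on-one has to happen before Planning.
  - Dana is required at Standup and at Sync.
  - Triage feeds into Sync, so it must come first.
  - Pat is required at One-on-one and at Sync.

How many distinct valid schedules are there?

15

Splitting on Kickoff: it can be 2pm (12), 3pm (3). Listing each branch's schedules as (Standup, One-on-one, Sync, Triage, Planning):
Kickoff=2pm: (3pm,3pm,4pm,2pm,4pm) (3pm,3pm,4pm,2pm,5pm) (3pm,3pm,4pm,3pm,4pm) (3pm,3pm,4pm,3pm,5pm) (3pm,3pm,5pm,2pm,4pm) (3pm,3pm,5pm,2pm,5pm) (3pm,3pm,5pm,3pm,4pm) (3pm,3pm,5pm,3pm,5pm) (3pm,3pm,5pm,4pm,5pm) (3pm,4pm,5pm,2pm,5pm) (3pm,4pm,5pm,3pm,5pm) (3pm,4pm,5pm,4pm,5pm) — 12.
Kickoff=3pm: (3pm,4pm,5pm,2pm,5pm) (3pm,4pm,5pm,3pm,5pm) (3pm,4pm,5pm,4pm,5pm) — 3.
Summing: 12 + 3 = 15.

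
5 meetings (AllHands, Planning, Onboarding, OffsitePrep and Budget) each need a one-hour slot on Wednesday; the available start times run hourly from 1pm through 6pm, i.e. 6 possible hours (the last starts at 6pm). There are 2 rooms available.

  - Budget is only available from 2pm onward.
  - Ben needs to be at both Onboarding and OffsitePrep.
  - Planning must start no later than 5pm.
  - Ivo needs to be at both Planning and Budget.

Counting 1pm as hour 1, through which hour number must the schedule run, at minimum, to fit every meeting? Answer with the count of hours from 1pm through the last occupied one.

With at most 2 per hour and 5 meetings, at least 3 hours are needed.
Budget can't be placed before 2pm — that is hour 2 counting from 1pm — so the schedule must run through at least 2 hours.
3 works (last occupied hour: 3pm): for example OffsitePrep in 3pm; AllHands in 1pm; Planning in 1pm; Onboarding in 2pm; Budget in 2pm.

3 hours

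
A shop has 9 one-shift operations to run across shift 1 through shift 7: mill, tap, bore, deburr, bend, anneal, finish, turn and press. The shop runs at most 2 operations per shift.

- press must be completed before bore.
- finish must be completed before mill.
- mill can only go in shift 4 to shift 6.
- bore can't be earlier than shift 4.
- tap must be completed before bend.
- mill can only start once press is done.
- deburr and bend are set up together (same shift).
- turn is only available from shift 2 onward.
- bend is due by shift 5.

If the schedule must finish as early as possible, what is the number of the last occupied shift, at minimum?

shift 5

The precedence chain requires at least 2 distinct shifts.
With at most 2 per shift and 9 operations, at least 5 shifts are needed.
mill can't be placed before shift 4, so the schedule must run through at least shift 4.
5 works (last occupied shift: shift 5): for example bore=shift 4, finish=shift 2, anneal=shift 5, bend=shift 3, turn=shift 2, tap=shift 1, press=shift 1, deburr=shift 3, mill=shift 4.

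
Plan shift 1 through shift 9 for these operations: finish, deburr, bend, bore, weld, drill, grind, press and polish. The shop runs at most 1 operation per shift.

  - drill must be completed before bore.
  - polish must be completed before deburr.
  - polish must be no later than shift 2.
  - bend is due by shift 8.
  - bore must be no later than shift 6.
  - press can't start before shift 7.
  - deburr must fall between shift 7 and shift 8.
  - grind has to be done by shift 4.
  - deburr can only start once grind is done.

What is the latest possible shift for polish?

shift 2

Polish's own window allows nothing later than shift 2.
polish at shift 2 is achievable: deburr=shift 7, polish=shift 2, finish=shift 6, bend=shift 5, bore=shift 4, weld=shift 9, drill=shift 3, grind=shift 1, press=shift 8.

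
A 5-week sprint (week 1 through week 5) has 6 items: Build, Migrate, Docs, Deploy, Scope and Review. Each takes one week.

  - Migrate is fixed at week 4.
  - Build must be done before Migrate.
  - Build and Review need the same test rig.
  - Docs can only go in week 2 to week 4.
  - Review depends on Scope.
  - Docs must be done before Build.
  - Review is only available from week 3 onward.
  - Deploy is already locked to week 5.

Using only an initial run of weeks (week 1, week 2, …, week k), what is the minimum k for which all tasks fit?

The precedence chain requires at least 3 distinct weeks.
Deploy can't be placed before week 5, so the schedule must run through at least week 5.
5 works (last occupied week: week 5): for example Review in week 4, Docs in week 2, Migrate in week 4, Scope in week 1, Deploy in week 5, Build in week 3.

5 weeks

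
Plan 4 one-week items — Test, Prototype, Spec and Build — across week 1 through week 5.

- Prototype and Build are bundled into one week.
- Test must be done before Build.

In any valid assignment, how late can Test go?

week 4

Downstream work caps Test at week 4.
Test at week 4 is achievable: Prototype=week 5; Test=week 4; Build=week 5; Spec=week 1.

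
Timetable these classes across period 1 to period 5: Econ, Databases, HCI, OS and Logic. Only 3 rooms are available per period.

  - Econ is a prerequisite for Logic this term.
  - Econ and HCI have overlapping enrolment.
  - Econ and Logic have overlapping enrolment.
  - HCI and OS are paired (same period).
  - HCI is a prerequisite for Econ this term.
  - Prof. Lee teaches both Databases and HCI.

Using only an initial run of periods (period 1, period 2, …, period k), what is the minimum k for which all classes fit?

3 periods

The precedence chain requires at least 3 distinct periods.
With at most 3 per period and 5 classes, at least 2 periods are needed.
3 works (last occupied period: period 3): for example Logic in period 3; OS in period 1; Databases in period 2; Econ in period 2; HCI in period 1.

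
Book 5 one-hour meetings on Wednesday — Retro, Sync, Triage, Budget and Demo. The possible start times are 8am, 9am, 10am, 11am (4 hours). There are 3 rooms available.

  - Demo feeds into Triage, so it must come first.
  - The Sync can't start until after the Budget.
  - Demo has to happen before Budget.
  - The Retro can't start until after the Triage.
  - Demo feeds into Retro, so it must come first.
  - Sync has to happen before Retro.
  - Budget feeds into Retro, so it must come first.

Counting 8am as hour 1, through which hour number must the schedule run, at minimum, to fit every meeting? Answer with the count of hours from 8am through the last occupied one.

4 hours

The precedence chain requires at least 4 distinct hours.
With at most 3 per hour and 5 meetings, at least 2 hours are needed.
4 works (last occupied hour: 11am): for example Budget in 9am; Sync in 10am; Triage in 9am; Demo in 8am; Retro in 11am.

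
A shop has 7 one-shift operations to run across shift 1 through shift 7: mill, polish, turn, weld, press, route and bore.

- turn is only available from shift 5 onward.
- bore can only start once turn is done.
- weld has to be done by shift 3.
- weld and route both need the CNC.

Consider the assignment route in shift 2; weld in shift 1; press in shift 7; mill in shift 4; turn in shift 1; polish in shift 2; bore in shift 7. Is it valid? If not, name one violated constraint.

No — it violates: turn is only available from shift 5 onward

weld and route both need the CNC — holds.
bore can only start once turn is done — holds.
turn is only available from shift 5 onward — violated.
weld has to be done by shift 3 — holds.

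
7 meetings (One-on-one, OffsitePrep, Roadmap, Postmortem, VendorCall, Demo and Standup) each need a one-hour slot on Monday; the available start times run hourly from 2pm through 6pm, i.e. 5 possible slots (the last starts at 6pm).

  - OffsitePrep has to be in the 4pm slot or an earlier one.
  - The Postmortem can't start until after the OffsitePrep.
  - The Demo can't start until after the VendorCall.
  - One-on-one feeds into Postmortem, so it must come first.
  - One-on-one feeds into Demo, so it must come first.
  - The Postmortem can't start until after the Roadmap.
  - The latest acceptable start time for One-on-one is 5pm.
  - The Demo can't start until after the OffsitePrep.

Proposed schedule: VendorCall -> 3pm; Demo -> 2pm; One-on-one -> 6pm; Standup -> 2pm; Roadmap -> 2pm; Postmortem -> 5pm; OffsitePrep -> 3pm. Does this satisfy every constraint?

The Demo can't start until after the OffsitePrep — violated.
One-on-one feeds into Demo, so it must come first — violated.
One-on-one feeds into Postmortem, so it must come first — violated.
The latest acceptable start time for One-on-one is 5pm — violated.
The Demo can't start until after the VendorCall — violated.
The Postmortem can't start until after the OffsitePrep — holds.
OffsitePrep has to be in the 4pm slot or an earlier one — holds.
The Postmortem can't start until after the Roadmap — holds.

No — it violates: One-on-one feeds into Demo, so it must come first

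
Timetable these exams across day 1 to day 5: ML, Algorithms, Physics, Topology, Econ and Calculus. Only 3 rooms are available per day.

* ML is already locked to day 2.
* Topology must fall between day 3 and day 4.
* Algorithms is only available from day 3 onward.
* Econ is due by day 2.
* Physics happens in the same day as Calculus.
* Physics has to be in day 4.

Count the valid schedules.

Splitting on Algorithms: it can be day 3 (4), day 4 (2), day 5 (4). Listing each branch's schedules as (ML, Physics, Topology, Econ, Calculus) by day number:
Algorithms=day 3: (2,4,3,1,4) (2,4,3,2,4) (2,4,4,1,4) (2,4,4,2,4) — 4.
Algorithms=day 4: (2,4,3,1,4) (2,4,3,2,4) — 2.
Algorithms=day 5: (2,4,3,1,4) (2,4,3,2,4) (2,4,4,1,4) (2,4,4,2,4) — 4.
Summing: 4 + 2 + 4 = 10.

10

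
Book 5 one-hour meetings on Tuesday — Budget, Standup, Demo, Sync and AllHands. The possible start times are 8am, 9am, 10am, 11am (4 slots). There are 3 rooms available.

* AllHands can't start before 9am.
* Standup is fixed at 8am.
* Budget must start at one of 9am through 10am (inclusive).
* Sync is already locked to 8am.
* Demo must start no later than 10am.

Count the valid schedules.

18

Splitting on Budget: it can be 9am (9), 10am (9). Listing each branch's schedules as (Standup, Demo, Sync, AllHands):
Budget=9am: (8am,8am,8am,9am) (8am,8am,8am,10am) (8am,8am,8am,11am) (8am,9am,8am,9am) (8am,9am,8am,10am) (8am,9am,8am,11am) (8am,10am,8am,9am) (8am,10am,8am,10am) (8am,10am,8am,11am) — 9.
Budget=10am: (8am,8am,8am,9am) (8am,8am,8am,10am) (8am,8am,8am,11am) (8am,9am,8am,9am) (8am,9am,8am,10am) (8am,9am,8am,11am) (8am,10am,8am,9am) (8am,10am,8am,10am) (8am,10am,8am,11am) — 9.
Summing: 9 + 9 = 18.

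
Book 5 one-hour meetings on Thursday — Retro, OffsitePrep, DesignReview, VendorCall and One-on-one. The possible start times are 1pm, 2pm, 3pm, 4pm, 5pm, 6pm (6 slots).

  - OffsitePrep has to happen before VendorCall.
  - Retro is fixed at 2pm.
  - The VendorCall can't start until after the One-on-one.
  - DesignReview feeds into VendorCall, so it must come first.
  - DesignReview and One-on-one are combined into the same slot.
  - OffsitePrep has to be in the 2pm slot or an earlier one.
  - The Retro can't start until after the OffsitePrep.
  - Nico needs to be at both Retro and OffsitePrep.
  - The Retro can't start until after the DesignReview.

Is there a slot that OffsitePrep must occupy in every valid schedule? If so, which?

OffsitePrep's window is 1pm–2pm.
Retro is fixed at 2pm, and OffsitePrep can't share a slot with Retro.
So OffsitePrep must be 1pm.

1pm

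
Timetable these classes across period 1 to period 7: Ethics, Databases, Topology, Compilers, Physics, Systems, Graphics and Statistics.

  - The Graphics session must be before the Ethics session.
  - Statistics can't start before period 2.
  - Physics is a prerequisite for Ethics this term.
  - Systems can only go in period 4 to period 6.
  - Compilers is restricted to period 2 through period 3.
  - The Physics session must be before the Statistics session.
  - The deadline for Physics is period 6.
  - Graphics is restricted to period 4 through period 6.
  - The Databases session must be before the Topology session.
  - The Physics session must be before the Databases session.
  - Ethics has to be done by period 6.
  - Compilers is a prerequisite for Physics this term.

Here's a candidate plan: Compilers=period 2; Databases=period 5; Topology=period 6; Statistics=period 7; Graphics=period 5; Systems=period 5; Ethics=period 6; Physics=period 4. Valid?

The deadline for Physics is period 6 — holds.
Ethics has to be done by period 6 — holds.
The Databases session must be before the Topology session — holds.
The Physics session must be before the Statistics session — holds.
Statistics can't start before period 2 — holds.
The Physics session must be before the Databases session — holds.
Graphics is restricted to period 4 through period 6 — holds.
Physics is a prerequisite for Ethics this term — holds.
Compilers is restricted to period 2 through period 3 — holds.
Systems can only go in period 4 to period 6 — holds.
The Graphics session must be before the Ethics session — holds.
Compilers is a prerequisite for Physics this term — holds.

Yes, all constraints hold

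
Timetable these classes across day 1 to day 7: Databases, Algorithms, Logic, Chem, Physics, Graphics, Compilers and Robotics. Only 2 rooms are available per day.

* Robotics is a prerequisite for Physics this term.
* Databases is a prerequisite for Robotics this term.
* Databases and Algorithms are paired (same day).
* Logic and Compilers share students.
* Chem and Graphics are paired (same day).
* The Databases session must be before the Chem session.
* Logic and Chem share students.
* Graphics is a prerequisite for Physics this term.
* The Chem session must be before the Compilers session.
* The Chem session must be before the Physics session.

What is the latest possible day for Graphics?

day 6

Graphics must be in the same day as Chem, which can't be before day 2, so Graphics is at least day 2; downstream work caps Graphics at day 6.
Graphics at day 6 is achievable: Logic -> day 2; Compilers -> day 7; Physics -> day 7; Graphics -> day 6; Robotics -> day 2; Algorithms -> day 1; Chem -> day 6; Databases -> day 1.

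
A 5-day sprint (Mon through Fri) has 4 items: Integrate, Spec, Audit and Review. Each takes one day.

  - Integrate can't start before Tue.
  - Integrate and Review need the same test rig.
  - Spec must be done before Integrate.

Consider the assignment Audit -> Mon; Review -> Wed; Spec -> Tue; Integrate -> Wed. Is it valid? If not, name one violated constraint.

Integrate and Review need the same test rig — violated.
Integrate can't start before Tue — holds.
Spec must be done before Integrate — holds.

No — it violates: Integrate and Review need the same test rig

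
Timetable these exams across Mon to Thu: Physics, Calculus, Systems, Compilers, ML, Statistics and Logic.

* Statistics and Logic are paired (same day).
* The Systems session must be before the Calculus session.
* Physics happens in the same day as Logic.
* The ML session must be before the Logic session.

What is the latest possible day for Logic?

Thu

Precedence pushes Logic to at least Tue.
Logic at Thu is achievable: ML -> Mon, Logic -> Thu, Calculus -> Tue, Compilers -> Mon, Statistics -> Thu, Physics -> Thu, Systems -> Mon.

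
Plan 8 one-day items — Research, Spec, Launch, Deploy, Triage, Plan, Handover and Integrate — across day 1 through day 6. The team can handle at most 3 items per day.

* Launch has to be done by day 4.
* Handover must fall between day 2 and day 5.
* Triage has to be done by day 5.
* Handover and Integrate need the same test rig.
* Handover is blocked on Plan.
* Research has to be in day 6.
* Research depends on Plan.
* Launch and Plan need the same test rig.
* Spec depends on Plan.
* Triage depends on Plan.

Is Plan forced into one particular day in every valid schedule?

No

Plan can be day 1 (e.g. Handover -> day 2; Triage -> day 2; Research -> day 6; Launch -> day 2; Spec -> day 3; Integrate -> day 1; Deploy -> day 1; Plan -> day 1) or day 2 (e.g. Deploy=day 1; Integrate=day 1; Plan=day 2; Spec=day 3; Handover=day 3; Triage=day 3; Research=day 6; Launch=day 1).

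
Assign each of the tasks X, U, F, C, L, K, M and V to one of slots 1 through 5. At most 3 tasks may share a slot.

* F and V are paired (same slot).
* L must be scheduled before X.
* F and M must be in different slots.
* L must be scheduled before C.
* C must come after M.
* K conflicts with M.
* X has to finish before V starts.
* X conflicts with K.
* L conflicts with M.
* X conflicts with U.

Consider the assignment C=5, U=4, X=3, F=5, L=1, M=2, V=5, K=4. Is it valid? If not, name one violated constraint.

L conflicts with M — holds.
X has to finish before V starts — holds.
X conflicts with K — holds.
K conflicts with M — holds.
F and V are paired (same slot) — holds.
C must come after M — holds.
X conflicts with U — holds.
At most 3 tasks may share a slot — holds.
L must be scheduled before C — holds.
L must be scheduled before X — holds.
F and M must be in different slots — holds.

Valid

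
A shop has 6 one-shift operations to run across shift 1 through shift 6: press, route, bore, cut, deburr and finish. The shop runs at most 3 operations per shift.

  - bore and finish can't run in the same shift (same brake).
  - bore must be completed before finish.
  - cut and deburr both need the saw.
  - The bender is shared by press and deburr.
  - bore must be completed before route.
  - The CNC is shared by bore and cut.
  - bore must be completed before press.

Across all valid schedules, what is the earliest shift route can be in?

Precedence pushes route to at least shift 2.
route at shift 2 is achievable: press in shift 2, cut in shift 3, route in shift 2, deburr in shift 1, finish in shift 2, bore in shift 1.

shift 2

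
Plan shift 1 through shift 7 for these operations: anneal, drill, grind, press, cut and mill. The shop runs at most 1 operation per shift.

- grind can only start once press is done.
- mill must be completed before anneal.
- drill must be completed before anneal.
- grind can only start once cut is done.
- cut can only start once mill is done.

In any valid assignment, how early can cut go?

shift 2

Precedence pushes cut to at least shift 2; downstream work caps cut at shift 6.
cut at shift 2 is achievable: cut=shift 2, drill=shift 3, grind=shift 6, mill=shift 1, anneal=shift 4, press=shift 5.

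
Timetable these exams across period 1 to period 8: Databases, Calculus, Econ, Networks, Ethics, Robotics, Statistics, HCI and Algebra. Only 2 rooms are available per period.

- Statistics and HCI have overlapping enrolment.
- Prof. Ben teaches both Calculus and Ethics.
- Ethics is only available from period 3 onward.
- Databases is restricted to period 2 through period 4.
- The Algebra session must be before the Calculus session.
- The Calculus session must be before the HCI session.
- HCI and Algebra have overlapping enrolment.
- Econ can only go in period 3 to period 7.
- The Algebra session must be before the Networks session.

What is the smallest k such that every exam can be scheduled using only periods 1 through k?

5

The precedence chain requires at least 3 distinct periods.
With at most 2 per period and 9 exams, at least 5 periods are needed.
5 works (last occupied period: period 5): for example Networks in period 4; HCI in period 4; Databases in period 2; Statistics in period 5; Ethics in period 3; Econ in period 3; Robotics in period 1; Calculus in period 2; Algebra in period 1.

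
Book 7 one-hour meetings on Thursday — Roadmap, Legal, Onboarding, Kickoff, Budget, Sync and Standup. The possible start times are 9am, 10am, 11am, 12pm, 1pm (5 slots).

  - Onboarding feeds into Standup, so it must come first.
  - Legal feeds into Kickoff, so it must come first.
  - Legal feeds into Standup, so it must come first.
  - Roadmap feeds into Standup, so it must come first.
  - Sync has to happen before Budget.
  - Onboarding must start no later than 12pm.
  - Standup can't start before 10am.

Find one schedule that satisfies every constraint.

Budget -> 10am; Legal -> 9am; Standup -> 10am; Roadmap -> 9am; Kickoff -> 10am; Sync -> 9am; Onboarding -> 9am

Checking: Legal(9am) before Kickoff(10am); Legal(9am) before Standup(10am); Roadmap(9am) before Standup(10am); Sync(9am) before Budget(10am); Onboarding(9am) before Standup(10am); Standup=10am in [10am,1pm]; Onboarding=9am in [9am,12pm].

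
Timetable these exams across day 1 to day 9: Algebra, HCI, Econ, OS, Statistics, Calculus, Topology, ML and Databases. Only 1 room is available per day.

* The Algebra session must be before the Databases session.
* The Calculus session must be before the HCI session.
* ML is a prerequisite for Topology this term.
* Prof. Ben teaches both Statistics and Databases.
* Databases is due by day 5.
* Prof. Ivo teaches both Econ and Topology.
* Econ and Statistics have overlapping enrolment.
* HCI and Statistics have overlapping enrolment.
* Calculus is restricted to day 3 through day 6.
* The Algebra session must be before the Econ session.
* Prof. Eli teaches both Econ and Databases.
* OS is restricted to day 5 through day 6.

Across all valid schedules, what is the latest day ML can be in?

Downstream work caps ML at day 8.
ML at day 8 is achievable: Calculus=day 3; Algebra=day 1; Databases=day 2; Statistics=day 7; HCI=day 4; OS=day 5; Econ=day 6; ML=day 8; Topology=day 9.

day 8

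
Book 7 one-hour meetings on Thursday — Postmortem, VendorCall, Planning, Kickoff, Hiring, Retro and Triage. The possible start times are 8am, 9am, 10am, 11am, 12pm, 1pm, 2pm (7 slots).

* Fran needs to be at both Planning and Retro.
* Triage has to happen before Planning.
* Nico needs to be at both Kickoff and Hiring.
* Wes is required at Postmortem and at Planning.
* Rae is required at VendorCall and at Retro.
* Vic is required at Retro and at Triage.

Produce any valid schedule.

Retro in 10am; VendorCall in 8am; Kickoff in 8am; Planning in 9am; Triage in 8am; Hiring in 9am; Postmortem in 8am

Checking: Triage(8am) before Planning(9am); Planning(9am) != Retro(10am); Postmortem(8am) != Planning(9am); VendorCall(8am) != Retro(10am); Retro(10am) != Triage(8am); Kickoff(8am) != Hiring(9am).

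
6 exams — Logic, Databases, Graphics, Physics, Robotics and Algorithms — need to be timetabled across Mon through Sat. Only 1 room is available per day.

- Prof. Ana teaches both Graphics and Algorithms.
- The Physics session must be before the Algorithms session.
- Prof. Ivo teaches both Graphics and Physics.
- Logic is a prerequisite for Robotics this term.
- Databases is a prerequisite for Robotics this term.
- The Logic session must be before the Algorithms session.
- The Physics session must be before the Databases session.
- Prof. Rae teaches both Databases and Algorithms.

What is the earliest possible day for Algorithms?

Wed

Precedence pushes Algorithms to at least Tue.
Algorithms at Wed is achievable: Logic=Mon, Robotics=Fri, Algorithms=Wed, Graphics=Sat, Physics=Tue, Databases=Thu.
Nothing earlier works — the conflict and capacity constraints rule out every day before Wed.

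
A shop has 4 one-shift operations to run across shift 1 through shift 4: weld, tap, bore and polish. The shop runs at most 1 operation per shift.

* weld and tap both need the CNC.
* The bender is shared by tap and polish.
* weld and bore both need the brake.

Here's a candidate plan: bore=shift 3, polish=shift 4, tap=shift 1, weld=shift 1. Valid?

weld and bore both need the brake — holds.
The bender is shared by tap and polish — holds.
The shop runs at most 1 operation per shift — violated.
weld and tap both need the CNC — violated.

Invalid. weld and tap both need the CNC.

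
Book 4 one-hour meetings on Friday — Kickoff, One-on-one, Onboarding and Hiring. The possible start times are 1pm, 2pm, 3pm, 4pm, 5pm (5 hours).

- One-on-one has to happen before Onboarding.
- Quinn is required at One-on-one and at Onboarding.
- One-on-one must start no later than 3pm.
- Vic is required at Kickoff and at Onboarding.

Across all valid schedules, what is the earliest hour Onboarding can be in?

2pm

Precedence pushes Onboarding to at least 2pm.
Onboarding at 2pm is achievable: Onboarding in 2pm, Kickoff in 1pm, Hiring in 1pm, One-on-one in 1pm.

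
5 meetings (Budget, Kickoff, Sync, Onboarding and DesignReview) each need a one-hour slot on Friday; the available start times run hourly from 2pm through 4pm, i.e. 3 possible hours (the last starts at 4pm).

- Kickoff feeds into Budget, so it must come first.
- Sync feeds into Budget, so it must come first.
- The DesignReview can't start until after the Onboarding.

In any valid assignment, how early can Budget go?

Precedence pushes Budget to at least 3pm.
Budget at 3pm is achievable: DesignReview in 3pm; Sync in 2pm; Kickoff in 2pm; Onboarding in 2pm; Budget in 3pm.

3pm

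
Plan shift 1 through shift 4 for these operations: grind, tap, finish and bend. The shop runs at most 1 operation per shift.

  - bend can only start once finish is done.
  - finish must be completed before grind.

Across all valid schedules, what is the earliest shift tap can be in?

shift 1

tap at shift 1 is achievable: tap=shift 1, grind=shift 3, finish=shift 2, bend=shift 4.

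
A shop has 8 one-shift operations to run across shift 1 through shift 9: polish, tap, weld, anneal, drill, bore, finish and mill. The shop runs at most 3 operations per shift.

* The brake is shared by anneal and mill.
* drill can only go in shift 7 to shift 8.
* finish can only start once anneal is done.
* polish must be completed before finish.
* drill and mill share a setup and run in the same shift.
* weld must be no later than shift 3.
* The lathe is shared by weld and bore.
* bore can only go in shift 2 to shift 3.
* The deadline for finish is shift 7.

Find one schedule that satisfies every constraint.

tap in shift 2, anneal in shift 1, finish in shift 2, weld in shift 1, mill in shift 7, drill in shift 7, polish in shift 1, bore in shift 2

Checking: anneal(shift 1) before finish(shift 2); polish(shift 1) before finish(shift 2); weld(shift 1) != bore(shift 2); anneal(shift 1) != mill(shift 7); drill = mill = shift 7; weld=shift 1 in [shift 1,shift 3]; bore=shift 2 in [shift 2,shift 3]; finish=shift 2 in [shift 1,shift 7]; drill=shift 7 in [shift 7,shift 8]; max 3 per shift (cap 3).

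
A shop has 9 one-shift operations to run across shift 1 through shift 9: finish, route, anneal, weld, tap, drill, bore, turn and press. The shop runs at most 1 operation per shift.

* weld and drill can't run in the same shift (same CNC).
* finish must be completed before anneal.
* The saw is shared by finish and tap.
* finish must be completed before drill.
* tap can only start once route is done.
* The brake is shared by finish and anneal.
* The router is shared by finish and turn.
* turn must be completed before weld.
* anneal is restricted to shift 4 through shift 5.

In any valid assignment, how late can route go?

Downstream work caps route at shift 8.
route at shift 8 is achievable: weld in shift 3, turn in shift 2, route in shift 8, finish in shift 1, tap in shift 9, drill in shift 5, anneal in shift 4, bore in shift 6, press in shift 7.

shift 8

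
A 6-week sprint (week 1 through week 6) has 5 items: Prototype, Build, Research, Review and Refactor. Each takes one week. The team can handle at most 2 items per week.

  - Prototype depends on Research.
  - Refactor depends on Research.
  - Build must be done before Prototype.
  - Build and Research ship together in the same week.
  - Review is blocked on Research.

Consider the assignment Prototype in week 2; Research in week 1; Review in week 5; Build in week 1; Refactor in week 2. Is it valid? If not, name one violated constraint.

Yes

Refactor depends on Research — holds.
Prototype depends on Research — holds.
Build and Research ship together in the same week — holds.
The team can handle at most 2 items per week — holds.
Review is blocked on Research — holds.
Build must be done before Prototype — holds.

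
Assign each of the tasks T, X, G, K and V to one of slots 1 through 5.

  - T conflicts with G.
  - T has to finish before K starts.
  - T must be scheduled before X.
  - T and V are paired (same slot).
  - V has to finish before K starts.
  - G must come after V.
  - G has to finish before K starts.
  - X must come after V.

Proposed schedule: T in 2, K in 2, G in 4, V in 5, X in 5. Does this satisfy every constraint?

No — it violates: V has to finish before K starts

V has to finish before K starts — violated.
X must come after V — violated.
G must come after V — violated.
G has to finish before K starts — violated.
T and V are paired (same slot) — violated.
T conflicts with G — holds.
T has to finish before K starts — violated.
T must be scheduled before X — holds.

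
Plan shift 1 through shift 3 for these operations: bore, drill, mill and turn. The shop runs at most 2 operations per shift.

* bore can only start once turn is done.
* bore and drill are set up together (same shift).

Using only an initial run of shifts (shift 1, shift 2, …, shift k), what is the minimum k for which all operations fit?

2 shifts

The precedence chain requires at least 2 distinct shifts.
With at most 2 per shift and 4 operations, at least 2 shifts are needed.
2 works (last occupied shift: shift 2): for example bore -> shift 2; drill -> shift 2; mill -> shift 1; turn -> shift 1.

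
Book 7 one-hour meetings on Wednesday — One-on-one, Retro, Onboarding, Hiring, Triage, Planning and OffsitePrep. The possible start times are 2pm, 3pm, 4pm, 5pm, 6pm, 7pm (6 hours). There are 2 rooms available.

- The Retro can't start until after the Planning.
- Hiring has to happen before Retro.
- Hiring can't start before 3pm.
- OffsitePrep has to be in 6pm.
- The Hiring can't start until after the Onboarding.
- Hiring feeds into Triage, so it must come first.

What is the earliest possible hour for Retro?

Precedence pushes Retro to at least 4pm.
Retro at 4pm is achievable: OffsitePrep=6pm, Onboarding=2pm, Retro=4pm, One-on-one=3pm, Planning=2pm, Triage=4pm, Hiring=3pm.

4pm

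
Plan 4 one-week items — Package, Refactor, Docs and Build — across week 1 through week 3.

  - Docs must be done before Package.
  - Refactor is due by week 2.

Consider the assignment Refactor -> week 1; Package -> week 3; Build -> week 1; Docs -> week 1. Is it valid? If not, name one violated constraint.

Docs must be done before Package — holds.
Refactor is due by week 2 — holds.

Valid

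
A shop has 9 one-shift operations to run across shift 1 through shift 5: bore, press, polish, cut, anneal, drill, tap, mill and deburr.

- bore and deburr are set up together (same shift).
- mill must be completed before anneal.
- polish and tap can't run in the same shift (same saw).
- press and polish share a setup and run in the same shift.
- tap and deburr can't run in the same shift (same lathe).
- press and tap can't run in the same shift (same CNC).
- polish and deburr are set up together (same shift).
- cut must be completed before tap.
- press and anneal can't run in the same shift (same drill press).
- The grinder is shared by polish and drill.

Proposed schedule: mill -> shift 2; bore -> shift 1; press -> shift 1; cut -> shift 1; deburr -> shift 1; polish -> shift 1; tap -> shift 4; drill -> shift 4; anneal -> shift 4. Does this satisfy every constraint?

polish and deburr are set up together (same shift) — holds.
press and polish share a setup and run in the same shift — holds.
polish and tap can't run in the same shift (same saw) — holds.
press and tap can't run in the same shift (same CNC) — holds.
The grinder is shared by polish and drill — holds.
tap and deburr can't run in the same shift (same lathe) — holds.
press and anneal can't run in the same shift (same drill press) — holds.
cut must be completed before tap — holds.
mill must be completed before anneal — holds.
bore and deburr are set up together (same shift) — holds.

Yes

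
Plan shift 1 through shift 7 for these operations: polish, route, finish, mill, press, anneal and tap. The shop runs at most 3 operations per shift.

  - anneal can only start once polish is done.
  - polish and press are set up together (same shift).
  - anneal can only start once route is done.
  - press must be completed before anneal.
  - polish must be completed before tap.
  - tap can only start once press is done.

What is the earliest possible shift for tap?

shift 2

Precedence pushes tap to at least shift 2.
tap at shift 2 is achievable: mill in shift 3, tap in shift 2, polish in shift 1, anneal in shift 2, finish in shift 2, route in shift 1, press in shift 1.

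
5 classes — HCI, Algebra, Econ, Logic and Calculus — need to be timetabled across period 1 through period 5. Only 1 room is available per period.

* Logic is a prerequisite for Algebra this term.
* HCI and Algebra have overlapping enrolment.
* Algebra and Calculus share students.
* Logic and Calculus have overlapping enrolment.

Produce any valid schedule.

Econ in period 4; HCI in period 3; Algebra in period 2; Calculus in period 5; Logic in period 1

Checking: Logic(period 1) before Algebra(period 2); Logic(period 1) != Calculus(period 5); HCI(period 3) != Algebra(period 2); Algebra(period 2) != Calculus(period 5); max 1 per period (cap 1).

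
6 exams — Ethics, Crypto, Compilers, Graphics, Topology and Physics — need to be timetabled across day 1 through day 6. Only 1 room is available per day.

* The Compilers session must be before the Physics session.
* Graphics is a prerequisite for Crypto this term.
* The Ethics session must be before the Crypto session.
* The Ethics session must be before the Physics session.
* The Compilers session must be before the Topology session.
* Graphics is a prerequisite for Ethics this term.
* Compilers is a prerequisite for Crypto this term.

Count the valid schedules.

24

Splitting on Ethics: it can be day 2 (6), day 3 (12), day 4 (6). Listing each branch's schedules as (Crypto, Compilers, Graphics, Topology, Physics) by day number:
Ethics=day 2: (4,3,1,5,6) (4,3,1,6,5) (5,3,1,4,6) (5,3,1,6,4) (6,3,1,4,5) (6,3,1,5,4) — 6.
Ethics=day 3: (4,1,2,5,6) (4,1,2,6,5) (4,2,1,5,6) (4,2,1,6,5) (5,1,2,4,6) (5,1,2,6,4) (5,2,1,4,6) (5,2,1,6,4) (6,1,2,4,5) (6,1,2,5,4) (6,2,1,4,5) (6,2,1,5,4) — 12.
Ethics=day 4: (5,1,2,3,6) (5,1,3,2,6) (5,2,1,3,6) (6,1,2,3,5) (6,1,3,2,5) (6,2,1,3,5) — 6.
Summing: 6 + 12 + 6 = 24.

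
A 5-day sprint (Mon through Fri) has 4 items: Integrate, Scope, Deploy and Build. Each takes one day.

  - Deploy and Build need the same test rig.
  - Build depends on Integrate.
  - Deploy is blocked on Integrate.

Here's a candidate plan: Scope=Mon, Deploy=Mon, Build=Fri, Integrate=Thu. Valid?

Build depends on Integrate — holds.
Deploy and Build need the same test rig — holds.
Deploy is blocked on Integrate — violated.

Invalid. Deploy is blocked on Integrate.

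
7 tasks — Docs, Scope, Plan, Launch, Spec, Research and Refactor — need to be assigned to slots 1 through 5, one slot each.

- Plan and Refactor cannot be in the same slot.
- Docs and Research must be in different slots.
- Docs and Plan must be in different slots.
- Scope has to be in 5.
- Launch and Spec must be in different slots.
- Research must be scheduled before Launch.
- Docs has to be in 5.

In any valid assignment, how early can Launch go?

Precedence pushes Launch to at least 2.
Launch at 2 is achievable: Launch -> 2; Research -> 1; Spec -> 1; Docs -> 5; Refactor -> 2; Plan -> 1; Scope -> 5.

2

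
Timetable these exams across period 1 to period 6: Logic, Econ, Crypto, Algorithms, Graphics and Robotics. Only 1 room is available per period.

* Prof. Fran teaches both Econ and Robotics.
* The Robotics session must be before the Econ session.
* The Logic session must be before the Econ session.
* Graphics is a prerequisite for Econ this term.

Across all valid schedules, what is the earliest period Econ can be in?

period 4

Precedence pushes Econ to at least period 2.
Econ at period 4 is achievable: Logic -> period 1; Robotics -> period 3; Algorithms -> period 6; Graphics -> period 2; Econ -> period 4; Crypto -> period 5.
Nothing earlier works — the conflict and capacity constraints rule out every period before period 4.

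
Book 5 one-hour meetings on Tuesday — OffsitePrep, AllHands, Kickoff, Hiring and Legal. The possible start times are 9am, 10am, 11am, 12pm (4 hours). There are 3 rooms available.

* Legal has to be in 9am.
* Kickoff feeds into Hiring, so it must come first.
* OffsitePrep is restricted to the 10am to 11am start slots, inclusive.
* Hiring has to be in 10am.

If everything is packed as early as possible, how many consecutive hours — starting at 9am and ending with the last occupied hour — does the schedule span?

The precedence chain requires at least 2 distinct hours.
With at most 3 per hour and 5 meetings, at least 2 hours are needed.
2 works (last occupied hour: 10am): for example AllHands=9am, Kickoff=9am, Hiring=10am, Legal=9am, OffsitePrep=10am.

2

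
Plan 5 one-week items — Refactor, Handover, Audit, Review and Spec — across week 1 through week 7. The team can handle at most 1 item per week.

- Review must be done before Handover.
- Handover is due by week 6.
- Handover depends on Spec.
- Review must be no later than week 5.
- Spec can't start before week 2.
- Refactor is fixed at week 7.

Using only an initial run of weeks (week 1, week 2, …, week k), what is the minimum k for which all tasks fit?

7

The precedence chain requires at least 2 distinct weeks.
With at most 1 per week and 5 tasks, at least 5 weeks are needed.
Refactor can't be placed before week 7, so the schedule must run through at least week 7.
7 works (last occupied week: week 7): for example Review in week 1; Audit in week 4; Handover in week 3; Spec in week 2; Refactor in week 7.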